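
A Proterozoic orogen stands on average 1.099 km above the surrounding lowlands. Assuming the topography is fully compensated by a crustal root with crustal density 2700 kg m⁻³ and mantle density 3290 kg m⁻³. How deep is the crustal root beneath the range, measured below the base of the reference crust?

5.03 km

In Airy isostatic equilibrium: the weight of the topography is balanced by the buoyancy of the root, ρ_c h = (ρ_m − ρ_c) r.
r = h · ρ_c / (ρ_m − ρ_c) = 1.099 km × 2700 / (3290 − 2700) = 5.03 km.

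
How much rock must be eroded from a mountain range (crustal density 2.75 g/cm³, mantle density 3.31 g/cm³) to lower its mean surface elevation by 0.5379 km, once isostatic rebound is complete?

Net drop Δ = e − u = e − e ρ_c/ρ_m = e (ρ_m − ρ_c)/ρ_m.
e = Δ ρ_m/(ρ_m − ρ_c) = 0.5379 km × 3.31/0.56 = 3.18 km.

3.18 km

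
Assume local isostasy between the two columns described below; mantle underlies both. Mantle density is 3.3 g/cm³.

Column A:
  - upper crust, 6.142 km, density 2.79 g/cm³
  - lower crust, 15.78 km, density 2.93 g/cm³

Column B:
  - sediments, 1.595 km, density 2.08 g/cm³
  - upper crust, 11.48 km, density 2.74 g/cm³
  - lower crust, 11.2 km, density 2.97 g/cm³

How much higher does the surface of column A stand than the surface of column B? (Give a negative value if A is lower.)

For any compensation level in the mantle, the mantle terms cancel and isostasy reduces to e = (Σt_A − Σt_B) − (Σ(ρt)_A − Σ(ρt)_B) / ρ_m.
Σt_A = 21.922 km; Σt_B = 24.275 km; Σ(ρt)_A = 63.37158; Σ(ρt)_B = 68.0368 (in km·g/cm³).
e = (21.922 − 24.275) − (63.37158 − 68.0368) / 3.3 = −0.939 km.

−0.939 km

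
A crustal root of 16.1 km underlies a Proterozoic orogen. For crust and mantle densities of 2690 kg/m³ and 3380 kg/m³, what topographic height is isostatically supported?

Equating mass per unit area of the two columns: ρ_c h = (ρ_m − ρ_c) r.
h = r (ρ_m − ρ_c) / ρ_c = 16.1 km × (3380 − 2690) / 2690 = 4.13 km.

4.13 km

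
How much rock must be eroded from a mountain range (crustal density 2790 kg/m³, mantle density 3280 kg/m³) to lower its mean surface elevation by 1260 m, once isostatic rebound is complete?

Net drop Δ = e − u = e − e ρ_c/ρ_m = e (ρ_m − ρ_c)/ρ_m.
e = Δ ρ_m/(ρ_m − ρ_c) = 1260 m × 3280/490 = 8430 m.

8430 m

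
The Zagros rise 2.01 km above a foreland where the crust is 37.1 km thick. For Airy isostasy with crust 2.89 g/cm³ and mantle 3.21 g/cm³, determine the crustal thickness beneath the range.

57.3 km

Root depth r = h ρ_c / (ρ_m − ρ_c) = 2.01 km × 2.89 / 0.32 = 18.15 km.
Total thickness = T + h + r = 37.1 km + 2.01 km + 18.15 km = 57.3 km.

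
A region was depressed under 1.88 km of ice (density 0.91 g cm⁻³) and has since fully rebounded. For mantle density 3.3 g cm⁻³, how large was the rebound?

Removing the load lets mantle flow back in; uplift u satisfies ρ_ice t = ρ_m u.
u = t ρ_ice/ρ_m = 1.88 km × 0.91/3.3 = 0.518 km.

0.518 km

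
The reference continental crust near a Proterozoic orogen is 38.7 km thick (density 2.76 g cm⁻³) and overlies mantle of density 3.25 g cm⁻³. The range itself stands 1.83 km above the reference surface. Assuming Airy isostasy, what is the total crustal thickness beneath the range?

Root depth r = h ρ_c / (ρ_m − ρ_c) = 1.83 km × 2.76 / 0.49 = 10.31 km.
Total thickness = T + h + r = 38.7 km + 1.83 km + 10.31 km = 50.8 km.

50.8 km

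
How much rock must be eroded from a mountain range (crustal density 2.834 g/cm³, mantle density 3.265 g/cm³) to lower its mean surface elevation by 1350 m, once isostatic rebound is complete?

Net drop Δ = e − u = e − e ρ_c/ρ_m = e (ρ_m − ρ_c)/ρ_m.
e = Δ ρ_m/(ρ_m − ρ_c) = 1350 m × 3.265/0.431 = 10200 m.

10200 m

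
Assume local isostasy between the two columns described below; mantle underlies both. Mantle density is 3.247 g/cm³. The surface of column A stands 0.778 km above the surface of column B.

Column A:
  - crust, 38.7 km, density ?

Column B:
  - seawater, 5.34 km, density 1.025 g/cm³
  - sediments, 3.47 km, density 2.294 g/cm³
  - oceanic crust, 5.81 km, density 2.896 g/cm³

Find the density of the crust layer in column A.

2.74 g/cm³

Take the compensation level at the base of the deeper column (depth z_c below the surface of column A) and equate Σ ρ_i t_i down to z_c; mantle fills any gap and the z_c terms cancel.
Column A: 38.7×ρ + (z_c − 38.7)×3.247
Column B: 0.778×0 + 5.34×1.025 + 3.47×2.294 + 5.81×2.896 + (z_c − 0.778 − 14.62)×3.247
The z_c×3.247 term appears on both sides and cancels. Collect the known terms of each column as K = Σ(ρt)_known − 3.247 × (depth of known layers): K_A = 0 − 3.247×38.7 = −125.6589; K_B = 30.25944 − 3.247×(0.778 + 14.62) = −19.737866.
Balance: K_A + 38.7×ρ = K_B, so ρ = (K_B − K_A)/38.7 = 105.921/38.7 = 2.74 g/cm³.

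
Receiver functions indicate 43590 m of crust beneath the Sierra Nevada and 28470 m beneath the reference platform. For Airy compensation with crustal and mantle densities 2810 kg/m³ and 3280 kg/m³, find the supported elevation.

2170 m

Excess crust Δ = 43590 m − 28470 m = 15120 m, split between elevation h and root r with h + r = Δ.
Airy balance ρ_c h = (ρ_m − ρ_c) r gives r = h ρ_c/(ρ_m − ρ_c), so h (1 + ρ_c/(ρ_m − ρ_c)) = Δ, i.e. h = Δ (ρ_m − ρ_c)/ρ_m.
h = 15120 m × 470/3280 = 2170 m.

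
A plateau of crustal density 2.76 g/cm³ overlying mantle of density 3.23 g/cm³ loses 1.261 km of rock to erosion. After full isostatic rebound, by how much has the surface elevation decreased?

Rebound u = e ρ_c/ρ_m = 1.261 km × 2.76/3.23 = 1.078 km.
Net surface drop = e − u = 1.261 km − 1.078 km = e (ρ_m − ρ_c)/ρ_m = 0.183 km.

0.183 km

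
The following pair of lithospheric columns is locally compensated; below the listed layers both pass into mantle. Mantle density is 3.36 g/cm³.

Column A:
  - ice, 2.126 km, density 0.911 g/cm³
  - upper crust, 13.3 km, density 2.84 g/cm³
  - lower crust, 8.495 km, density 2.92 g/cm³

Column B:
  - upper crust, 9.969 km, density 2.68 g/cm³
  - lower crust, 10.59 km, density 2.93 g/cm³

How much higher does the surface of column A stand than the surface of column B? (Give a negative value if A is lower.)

1.35 km

For any compensation level in the mantle, the mantle terms cancel and isostasy reduces to e = (Σt_A − Σt_B) − (Σ(ρt)_A − Σ(ρt)_B) / ρ_m.
Σt_A = 23.921 km; Σt_B = 20.559 km; Σ(ρt)_A = 64.514186; Σ(ρt)_B = 57.74562 (in km·g/cm³).
e = (23.921 − 20.559) − (64.514186 − 57.74562) / 3.36 = 1.35 km.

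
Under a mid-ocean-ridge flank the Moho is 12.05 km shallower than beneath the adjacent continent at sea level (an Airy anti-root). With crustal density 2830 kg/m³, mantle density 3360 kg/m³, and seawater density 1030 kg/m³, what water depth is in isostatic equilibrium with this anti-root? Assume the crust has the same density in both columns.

3.55 km

Replacing a thickness d of crust by seawater at the top must be balanced by replacing crust with mantle at the base: d (ρ_c − ρ_w) = a (ρ_m − ρ_c).
d = a (ρ_m − ρ_c)/(ρ_c − ρ_w) = 12.05 km × 530/1800 = 3.55 km.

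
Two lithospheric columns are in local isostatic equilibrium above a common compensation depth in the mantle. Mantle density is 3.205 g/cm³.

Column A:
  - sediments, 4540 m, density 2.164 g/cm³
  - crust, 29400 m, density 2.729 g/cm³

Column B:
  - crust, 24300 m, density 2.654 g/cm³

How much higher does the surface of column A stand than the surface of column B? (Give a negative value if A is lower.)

1660 m

For any compensation level in the mantle, the mantle terms cancel and isostasy reduces to e = (Σt_A − Σt_B) − (Σ(ρt)_A − Σ(ρt)_B) / ρ_m.
Σt_A = 33940 m; Σt_B = 24300 m; Σ(ρt)_A = 90057.16; Σ(ρt)_B = 64492.2 (in m·g/cm³).
e = (33940 − 24300) − (90057.16 − 64492.2) / 3.205 = 1660 m.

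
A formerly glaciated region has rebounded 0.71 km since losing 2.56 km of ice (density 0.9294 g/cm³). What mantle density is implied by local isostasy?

ρ_m = ρ_ice t / u = 0.9294 × 2.56 km/0.71 km = 3.35 g/cm³.

3.35 g/cm³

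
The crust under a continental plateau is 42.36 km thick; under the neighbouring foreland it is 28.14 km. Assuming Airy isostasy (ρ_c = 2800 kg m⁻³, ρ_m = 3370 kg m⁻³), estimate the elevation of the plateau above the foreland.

Excess crust Δ = 42.36 km − 28.14 km = 14.22 km, split between elevation h and root r with h + r = Δ.
Airy balance ρ_c h = (ρ_m − ρ_c) r gives r = h ρ_c/(ρ_m − ρ_c), so h (1 + ρ_c/(ρ_m − ρ_c)) = Δ, i.e. h = Δ (ρ_m − ρ_c)/ρ_m.
h = 14.22 km × 570/3370 = 2.41 km.

2.41 km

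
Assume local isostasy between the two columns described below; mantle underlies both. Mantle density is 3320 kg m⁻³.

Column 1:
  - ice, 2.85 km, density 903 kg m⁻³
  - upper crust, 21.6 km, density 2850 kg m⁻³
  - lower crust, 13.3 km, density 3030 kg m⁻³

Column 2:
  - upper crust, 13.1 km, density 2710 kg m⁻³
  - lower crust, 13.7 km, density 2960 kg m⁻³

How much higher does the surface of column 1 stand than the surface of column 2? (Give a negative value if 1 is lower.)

2.4 km

For any compensation level in the mantle, the mantle terms cancel and isostasy reduces to e = (Σt_1 − Σt_2) − (Σ(ρt)_1 − Σ(ρt)_2) / ρ_m.
Σt_1 = 37.75 km; Σt_2 = 26.8 km; Σ(ρt)_1 = 104432.55; Σ(ρt)_2 = 76053 (in km·kg m⁻³).
e = (37.75 − 26.8) − (104432.55 − 76053) / 3320 = 2.4 km.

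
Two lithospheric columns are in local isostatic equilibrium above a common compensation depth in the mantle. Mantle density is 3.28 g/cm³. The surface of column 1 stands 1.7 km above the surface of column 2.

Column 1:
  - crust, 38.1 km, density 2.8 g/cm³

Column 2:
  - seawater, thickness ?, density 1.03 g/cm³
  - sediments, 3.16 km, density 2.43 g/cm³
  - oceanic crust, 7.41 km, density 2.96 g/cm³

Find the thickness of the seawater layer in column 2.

3.4 km

Take the compensation level at the base of the deeper column (depth z_c below the surface of column 1) and equate Σ ρ_i t_i down to z_c; mantle fills any gap and the z_c terms cancel.
Column 1: 38.1×2.8 + (z_c − 38.1)×3.28
Column 2: 1.7×0 + x×1.03 + 3.16×2.43 + 7.41×2.96 + (z_c − 1.7 − 10.57 − x)×3.28
The z_c×3.28 term appears on both sides and cancels. Collect the known terms of each column as K = Σ(ρt)_known − 3.28 × (depth of known layers): K_1 = 106.68 − 3.28×38.1 = −18.288; K_2 = 29.6124 − 3.28×(1.7 + 10.57) = −10.6332.
Balance: K_1 = K_2 − x×(3.28 − 1.03), so x = (K_2 − K_1)/(3.28 − 1.03) = 7.6548/2.25 = 3.4 km.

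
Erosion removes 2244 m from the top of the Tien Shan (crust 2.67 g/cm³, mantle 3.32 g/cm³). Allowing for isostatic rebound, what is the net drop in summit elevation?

439 m

Rebound u = e ρ_c/ρ_m = 2244 m × 2.67/3.32 = 1805 m.
Net surface drop = e − u = 2244 m − 1805 m = e (ρ_m − ρ_c)/ρ_m = 439 m.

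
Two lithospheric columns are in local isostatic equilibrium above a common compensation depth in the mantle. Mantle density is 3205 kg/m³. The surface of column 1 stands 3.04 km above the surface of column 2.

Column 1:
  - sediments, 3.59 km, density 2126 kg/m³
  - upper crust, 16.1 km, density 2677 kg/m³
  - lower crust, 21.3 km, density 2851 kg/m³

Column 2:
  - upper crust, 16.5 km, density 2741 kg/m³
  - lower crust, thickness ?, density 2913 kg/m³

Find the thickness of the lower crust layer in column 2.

Take the compensation level at the base of the deeper column (depth z_c below the surface of column 1) and equate Σ ρ_i t_i down to z_c; mantle fills any gap and the z_c terms cancel.
Column 1: 3.59×2126 + 16.1×2677 + 21.3×2851 + (z_c − 40.99)×3205
Column 2: 3.04×0 + 16.5×2741 + x×2913 + (z_c − 3.04 − 16.5 − x)×3205
The z_c×3205 term appears on both sides and cancels. Collect the known terms of each column as K = Σ(ρt)_known − 3205 × (depth of known layers): K_1 = 111458.34 − 3205×40.99 = −19914.61; K_2 = 45226.5 − 3205×(3.04 + 16.5) = −17399.2.
Balance: K_1 = K_2 − x×(3205 − 2913), so x = (K_2 − K_1)/(3205 − 2913) = 2515.41/292 = 8.61 km.

8.61 km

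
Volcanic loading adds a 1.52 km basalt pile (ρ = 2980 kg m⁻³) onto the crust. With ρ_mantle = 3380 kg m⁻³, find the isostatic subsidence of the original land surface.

1.34 km

Subaerial loading: s = t ρ_load / ρ_m.
s = 1.52 km × 2980/3380 = 1.34 km.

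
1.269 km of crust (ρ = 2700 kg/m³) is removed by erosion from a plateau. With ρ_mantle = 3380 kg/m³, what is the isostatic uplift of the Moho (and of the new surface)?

Unloading: uplift u = e ρ_c/ρ_m = 1.269 km × 2700/3380 = 1.01 km.

1.01 km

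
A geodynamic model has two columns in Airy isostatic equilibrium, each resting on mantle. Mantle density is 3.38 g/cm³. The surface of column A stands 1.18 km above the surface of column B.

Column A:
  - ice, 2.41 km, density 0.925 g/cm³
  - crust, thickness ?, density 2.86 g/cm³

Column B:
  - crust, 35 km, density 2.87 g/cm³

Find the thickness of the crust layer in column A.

Take the compensation level at the base of the deeper column (depth z_c below the surface of column A) and equate Σ ρ_i t_i down to z_c; mantle fills any gap and the z_c terms cancel.
Column A: 2.41×0.925 + x×2.86 + (z_c − 2.41 − x)×3.38
Column B: 1.18×0 + 35×2.87 + (z_c − 1.18 − 35)×3.38
The z_c×3.38 term appears on both sides and cancels. Collect the known terms of each column as K = Σ(ρt)_known − 3.38 × (depth of known layers): K_A = 2.22925 − 3.38×2.41 = −5.91655; K_B = 100.45 − 3.38×(1.18 + 35) = −21.8384.
Balance: K_A − x×(3.38 − 2.86) = K_B, so x = (K_A − K_B)/(3.38 − 2.86) = 15.9218/0.52 = 30.6 km.

30.6 km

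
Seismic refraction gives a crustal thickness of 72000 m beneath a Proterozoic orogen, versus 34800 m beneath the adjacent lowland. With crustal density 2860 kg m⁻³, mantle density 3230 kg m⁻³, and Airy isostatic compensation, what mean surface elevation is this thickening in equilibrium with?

4260 m

Excess crust Δ = 72000 m − 34800 m = 37200 m, split between elevation h and root r with h + r = Δ.
Airy balance ρ_c h = (ρ_m − ρ_c) r gives r = h ρ_c/(ρ_m − ρ_c), so h (1 + ρ_c/(ρ_m − ρ_c)) = Δ, i.e. h = Δ (ρ_m − ρ_c)/ρ_m.
h = 37200 m × 370/3230 = 4260 m.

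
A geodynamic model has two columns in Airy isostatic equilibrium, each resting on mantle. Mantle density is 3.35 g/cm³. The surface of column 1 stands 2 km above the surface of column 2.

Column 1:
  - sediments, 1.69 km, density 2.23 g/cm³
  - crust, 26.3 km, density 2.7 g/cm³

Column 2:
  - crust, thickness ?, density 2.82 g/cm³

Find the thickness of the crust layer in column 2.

23.2 km

Take the compensation level at the base of the deeper column (depth z_c below the surface of column 1) and equate Σ ρ_i t_i down to z_c; mantle fills any gap and the z_c terms cancel.
Column 1: 1.69×2.23 + 26.3×2.7 + (z_c − 27.99)×3.35
Column 2: 2×0 + x×2.82 + (z_c − 2 − 0 − x)×3.35
The z_c×3.35 term appears on both sides and cancels. Collect the known terms of each column as K = Σ(ρt)_known − 3.35 × (depth of known layers): K_1 = 74.7787 − 3.35×27.99 = −18.9878; K_2 = 0 − 3.35×(2 + 0) = −6.7.
Balance: K_1 = K_2 − x×(3.35 − 2.82), so x = (K_2 − K_1)/(3.35 − 2.82) = 12.2878/0.53 = 23.2 km.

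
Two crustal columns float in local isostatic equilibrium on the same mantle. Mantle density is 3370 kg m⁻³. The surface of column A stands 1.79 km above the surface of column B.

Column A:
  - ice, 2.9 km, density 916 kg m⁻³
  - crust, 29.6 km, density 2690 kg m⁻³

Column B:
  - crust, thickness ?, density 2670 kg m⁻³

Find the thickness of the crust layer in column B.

30.3 km

Take the compensation level at the base of the deeper column (depth z_c below the surface of column A) and equate Σ ρ_i t_i down to z_c; mantle fills any gap and the z_c terms cancel.
Column A: 2.9×916 + 29.6×2690 + (z_c − 32.5)×3370
Column B: 1.79×0 + x×2670 + (z_c − 1.79 − 0 − x)×3370
The z_c×3370 term appears on both sides and cancels. Collect the known terms of each column as K = Σ(ρt)_known − 3370 × (depth of known layers): K_A = 82280.4 − 3370×32.5 = −27244.6; K_B = 0 − 3370×(1.79 + 0) = −6032.3.
Balance: K_A = K_B − x×(3370 − 2670), so x = (K_B − K_A)/(3370 − 2670) = 21212.3/700 = 30.3 km.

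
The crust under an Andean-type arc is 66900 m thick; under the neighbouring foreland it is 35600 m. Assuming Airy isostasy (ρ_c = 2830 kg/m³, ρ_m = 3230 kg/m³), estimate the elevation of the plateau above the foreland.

3880 m

Excess crust Δ = 66900 m − 35600 m = 31300 m, split between elevation h and root r with h + r = Δ.
Airy balance ρ_c h = (ρ_m − ρ_c) r gives r = h ρ_c/(ρ_m − ρ_c), so h (1 + ρ_c/(ρ_m − ρ_c)) = Δ, i.e. h = Δ (ρ_m − ρ_c)/ρ_m.
h = 31300 m × 400/3230 = 3880 m.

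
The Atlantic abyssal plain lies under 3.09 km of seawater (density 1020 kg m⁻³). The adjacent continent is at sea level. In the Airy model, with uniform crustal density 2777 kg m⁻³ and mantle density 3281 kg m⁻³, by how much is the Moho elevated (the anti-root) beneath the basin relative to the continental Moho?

10.8 km

In Airy isostatic equilibrium: replacing crust with seawater at the top is compensated by replacing crust with mantle at the base: d (ρ_c − ρ_w) = a (ρ_m − ρ_c).
a = d (ρ_c − ρ_w)/(ρ_m − ρ_c) = 3.09 km × 1757/504 = 10.8 km.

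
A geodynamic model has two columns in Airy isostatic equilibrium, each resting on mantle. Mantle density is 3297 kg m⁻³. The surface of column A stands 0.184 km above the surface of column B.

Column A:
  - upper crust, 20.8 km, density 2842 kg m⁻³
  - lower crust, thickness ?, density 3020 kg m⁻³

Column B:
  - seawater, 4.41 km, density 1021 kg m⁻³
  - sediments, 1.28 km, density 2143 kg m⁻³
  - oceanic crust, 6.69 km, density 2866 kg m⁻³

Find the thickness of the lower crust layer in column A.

Take the compensation level at the base of the deeper column (depth z_c below the surface of column A) and equate Σ ρ_i t_i down to z_c; mantle fills any gap and the z_c terms cancel.
Column A: 20.8×2842 + x×3020 + (z_c − 20.8 − x)×3297
Column B: 0.184×0 + 4.41×1021 + 1.28×2143 + 6.69×2866 + (z_c − 0.184 − 12.38)×3297
The z_c×3297 term appears on both sides and cancels. Collect the known terms of each column as K = Σ(ρt)_known − 3297 × (depth of known layers): K_A = 59113.6 − 3297×20.8 = −9464; K_B = 26419.19 − 3297×(0.184 + 12.38) = −15004.318.
Balance: K_A − x×(3297 − 3020) = K_B, so x = (K_A − K_B)/(3297 − 3020) = 5540.32/277 = 20 km.

20 km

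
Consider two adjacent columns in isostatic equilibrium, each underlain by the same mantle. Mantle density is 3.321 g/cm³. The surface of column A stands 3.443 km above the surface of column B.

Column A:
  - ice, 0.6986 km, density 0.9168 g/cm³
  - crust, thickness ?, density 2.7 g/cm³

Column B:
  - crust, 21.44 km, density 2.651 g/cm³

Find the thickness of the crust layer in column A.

38.8 km

Take the compensation level at the base of the deeper column (depth z_c below the surface of column A) and equate Σ ρ_i t_i down to z_c; mantle fills any gap and the z_c terms cancel.
Column A: 0.6986×0.9168 + x×2.7 + (z_c − 0.6986 − x)×3.321
Column B: 3.443×0 + 21.44×2.651 + (z_c − 3.443 − 21.44)×3.321
The z_c×3.321 term appears on both sides and cancels. Collect the known terms of each column as K = Σ(ρt)_known − 3.321 × (depth of known layers): K_A = 0.64047648 − 3.321×0.6986 = −1.67957412; K_B = 56.83744 − 3.321×(3.443 + 21.44) = −25.799003.
Balance: K_A − x×(3.321 − 2.7) = K_B, so x = (K_A − K_B)/(3.321 − 2.7) = 24.1194/0.621 = 38.8 km.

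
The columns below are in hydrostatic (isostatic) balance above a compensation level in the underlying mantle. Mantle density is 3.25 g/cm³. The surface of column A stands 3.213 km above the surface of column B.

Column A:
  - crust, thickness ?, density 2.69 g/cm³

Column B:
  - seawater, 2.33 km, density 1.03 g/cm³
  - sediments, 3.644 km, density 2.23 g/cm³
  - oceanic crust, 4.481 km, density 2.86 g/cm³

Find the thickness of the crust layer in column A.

37.6 km

Take the compensation level at the base of the deeper column (depth z_c below the surface of column A) and equate Σ ρ_i t_i down to z_c; mantle fills any gap and the z_c terms cancel.
Column A: x×2.69 + (z_c − 0 − x)×3.25
Column B: 3.213×0 + 2.33×1.03 + 3.644×2.23 + 4.481×2.86 + (z_c − 3.213 − 10.455)×3.25
The z_c×3.25 term appears on both sides and cancels. Collect the known terms of each column as K = Σ(ρt)_known − 3.25 × (depth of known layers): K_A = 0 − 3.25×0 = 0; K_B = 23.34168 − 3.25×(3.213 + 10.455) = −21.07932.
Balance: K_A − x×(3.25 − 2.69) = K_B, so x = (K_A − K_B)/(3.25 − 2.69) = 21.0793/0.56 = 37.6 km.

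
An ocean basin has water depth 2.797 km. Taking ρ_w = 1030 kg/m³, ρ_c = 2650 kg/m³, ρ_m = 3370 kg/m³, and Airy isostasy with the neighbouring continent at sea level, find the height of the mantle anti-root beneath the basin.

Isostatic balance requires: replacing crust with seawater at the top is compensated by replacing crust with mantle at the base: d (ρ_c − ρ_w) = a (ρ_m − ρ_c).
a = d (ρ_c − ρ_w)/(ρ_m − ρ_c) = 2.797 km × 1620/720 = 6.29 km.

6.29 km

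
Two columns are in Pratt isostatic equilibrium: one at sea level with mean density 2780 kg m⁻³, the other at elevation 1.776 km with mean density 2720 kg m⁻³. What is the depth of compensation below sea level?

80.5 km

ρ_ref D = ρ (D + h) → D (ρ_ref − ρ) = ρ h.
D = ρ h/(ρ_ref − ρ) = 2720 × 1.776 km/(2780 − 2720) = 80.5 km.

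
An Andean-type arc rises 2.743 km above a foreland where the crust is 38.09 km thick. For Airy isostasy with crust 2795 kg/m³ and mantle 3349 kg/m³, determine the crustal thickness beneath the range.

Root depth r = h ρ_c / (ρ_m − ρ_c) = 2.743 km × 2795 / 554 = 13.84 km.
Total thickness = T + h + r = 38.09 km + 2.743 km + 13.84 km = 54.7 km.

54.7 km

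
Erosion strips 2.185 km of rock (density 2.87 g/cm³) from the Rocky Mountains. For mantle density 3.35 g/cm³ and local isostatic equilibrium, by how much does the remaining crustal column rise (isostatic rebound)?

Unloading: uplift u = e ρ_c/ρ_m = 2.185 km × 2.87/3.35 = 1.87 km.

1.87 km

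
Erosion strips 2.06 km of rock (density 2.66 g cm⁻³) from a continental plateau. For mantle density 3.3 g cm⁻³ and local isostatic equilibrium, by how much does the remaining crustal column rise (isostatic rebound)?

1.66 km

Unloading: uplift u = e ρ_c/ρ_m = 2.06 km × 2.66/3.3 = 1.66 km.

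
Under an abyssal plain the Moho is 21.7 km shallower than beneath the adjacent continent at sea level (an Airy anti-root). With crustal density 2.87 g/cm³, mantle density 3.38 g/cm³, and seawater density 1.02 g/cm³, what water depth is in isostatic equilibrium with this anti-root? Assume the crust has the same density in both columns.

Replacing a thickness d of crust by seawater at the top must be balanced by replacing crust with mantle at the base: d (ρ_c − ρ_w) = a (ρ_m − ρ_c).
d = a (ρ_m − ρ_c)/(ρ_c − ρ_w) = 21.7 km × 0.51/1.85 = 5.98 km.

5.98 km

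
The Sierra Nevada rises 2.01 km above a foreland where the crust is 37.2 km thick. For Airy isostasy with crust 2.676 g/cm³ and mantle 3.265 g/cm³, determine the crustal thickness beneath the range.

Root depth r = h ρ_c / (ρ_m − ρ_c) = 2.01 km × 2.676 / 0.589 = 9.132 km.
Total thickness = T + h + r = 37.2 km + 2.01 km + 9.132 km = 48.3 km.

48.3 km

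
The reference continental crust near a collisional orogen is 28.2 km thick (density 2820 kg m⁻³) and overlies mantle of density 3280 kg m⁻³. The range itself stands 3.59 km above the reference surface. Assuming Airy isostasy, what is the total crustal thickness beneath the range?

53.8 km

Root depth r = h ρ_c / (ρ_m − ρ_c) = 3.59 km × 2820 / 460 = 22.01 km.
Total thickness = T + h + r = 28.2 km + 3.59 km + 22.01 km = 53.8 km.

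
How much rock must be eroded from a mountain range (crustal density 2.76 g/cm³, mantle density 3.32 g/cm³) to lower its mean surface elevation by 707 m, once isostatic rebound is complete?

4190 m

Net drop Δ = e − u = e − e ρ_c/ρ_m = e (ρ_m − ρ_c)/ρ_m.
e = Δ ρ_m/(ρ_m − ρ_c) = 707 m × 3.32/0.56 = 4190 m.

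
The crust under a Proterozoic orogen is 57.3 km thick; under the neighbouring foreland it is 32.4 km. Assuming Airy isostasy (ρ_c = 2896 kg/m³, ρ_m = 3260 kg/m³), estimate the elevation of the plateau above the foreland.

2.78 km

Excess crust Δ = 57.3 km − 32.4 km = 24.9 km, split between elevation h and root r with h + r = Δ.
Airy balance ρ_c h = (ρ_m − ρ_c) r gives r = h ρ_c/(ρ_m − ρ_c), so h (1 + ρ_c/(ρ_m − ρ_c)) = Δ, i.e. h = Δ (ρ_m − ρ_c)/ρ_m.
h = 24.9 km × 364/3260 = 2.78 km.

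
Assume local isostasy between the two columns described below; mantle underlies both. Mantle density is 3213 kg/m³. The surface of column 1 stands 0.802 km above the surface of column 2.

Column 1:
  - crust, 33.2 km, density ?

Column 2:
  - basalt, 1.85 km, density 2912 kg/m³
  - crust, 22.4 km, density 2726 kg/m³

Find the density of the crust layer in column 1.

2790 kg/m³

Take the compensation level at the base of the deeper column (depth z_c below the surface of column 1) and equate Σ ρ_i t_i down to z_c; mantle fills any gap and the z_c terms cancel.
Column 1: 33.2×ρ + (z_c − 33.2)×3213
Column 2: 0.802×0 + 1.85×2912 + 22.4×2726 + (z_c − 0.802 − 24.25)×3213
The z_c×3213 term appears on both sides and cancels. Collect the known terms of each column as K = Σ(ρt)_known − 3213 × (depth of known layers): K_1 = 0 − 3213×33.2 = −106671.6; K_2 = 66449.6 − 3213×(0.802 + 24.25) = −14042.476.
Balance: K_1 + 33.2×ρ = K_2, so ρ = (K_2 − K_1)/33.2 = 92629.1/33.2 = 2790 kg/m³.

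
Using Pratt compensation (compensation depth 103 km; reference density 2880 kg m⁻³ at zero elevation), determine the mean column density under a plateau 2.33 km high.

2820 kg m⁻³

Pratt balance: ρ_ref D = ρ (D + h).
ρ = ρ_ref D/(D + h) = 2880 × 103 km/(103 km + 2.33 km) = 2820 kg m⁻³.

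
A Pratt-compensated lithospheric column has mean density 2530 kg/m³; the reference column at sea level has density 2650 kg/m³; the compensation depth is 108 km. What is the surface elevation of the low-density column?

ρ_ref D = ρ (D + h) → h = D (ρ_ref − ρ)/ρ.
h = 108 km × (2650 − 2530)/2530 = 5.12 km.

5.12 km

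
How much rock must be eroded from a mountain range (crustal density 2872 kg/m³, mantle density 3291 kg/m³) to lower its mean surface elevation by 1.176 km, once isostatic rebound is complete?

Net drop Δ = e − u = e − e ρ_c/ρ_m = e (ρ_m − ρ_c)/ρ_m.
e = Δ ρ_m/(ρ_m − ρ_c) = 1.176 km × 3291/419 = 9.24 km.

9.24 km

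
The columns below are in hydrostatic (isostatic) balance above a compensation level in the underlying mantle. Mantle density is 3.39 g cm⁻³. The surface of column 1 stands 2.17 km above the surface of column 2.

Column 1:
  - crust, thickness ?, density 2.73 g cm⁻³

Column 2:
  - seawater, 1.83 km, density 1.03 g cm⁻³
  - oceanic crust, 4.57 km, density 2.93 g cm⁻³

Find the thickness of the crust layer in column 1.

20.9 km

Take the compensation level at the base of the deeper column (depth z_c below the surface of column 1) and equate Σ ρ_i t_i down to z_c; mantle fills any gap and the z_c terms cancel.
Column 1: x×2.73 + (z_c − 0 − x)×3.39
Column 2: 2.17×0 + 1.83×1.03 + 4.57×2.93 + (z_c − 2.17 − 6.4)×3.39
The z_c×3.39 term appears on both sides and cancels. Collect the known terms of each column as K = Σ(ρt)_known − 3.39 × (depth of known layers): K_1 = 0 − 3.39×0 = 0; K_2 = 15.275 − 3.39×(2.17 + 6.4) = −13.7773.
Balance: K_1 − x×(3.39 − 2.73) = K_2, so x = (K_1 − K_2)/(3.39 − 2.73) = 13.7773/0.66 = 20.9 km.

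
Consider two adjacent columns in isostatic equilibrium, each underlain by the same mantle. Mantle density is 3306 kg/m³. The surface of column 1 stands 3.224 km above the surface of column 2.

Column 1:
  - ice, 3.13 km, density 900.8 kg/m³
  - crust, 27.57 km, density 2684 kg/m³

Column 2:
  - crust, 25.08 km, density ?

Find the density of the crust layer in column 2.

2750 kg/m³

Take the compensation level at the base of the deeper column (depth z_c below the surface of column 1) and equate Σ ρ_i t_i down to z_c; mantle fills any gap and the z_c terms cancel.
Column 1: 3.13×900.8 + 27.57×2684 + (z_c − 30.7)×3306
Column 2: 3.224×0 + 25.08×ρ + (z_c − 3.224 − 25.08)×3306
The z_c×3306 term appears on both sides and cancels. Collect the known terms of each column as K = Σ(ρt)_known − 3306 × (depth of known layers): K_1 = 76817.384 − 3306×30.7 = −24676.816; K_2 = 0 − 3306×(3.224 + 25.08) = −93573.024.
Balance: K_1 = K_2 + 25.08×ρ, so ρ = (K_1 − K_2)/25.08 = 68896.2/25.08 = 2750 kg/m³.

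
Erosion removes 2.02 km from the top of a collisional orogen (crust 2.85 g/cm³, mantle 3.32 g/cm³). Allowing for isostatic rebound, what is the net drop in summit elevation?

0.286 km

Rebound u = e ρ_c/ρ_m = 2.02 km × 2.85/3.32 = 1.734 km.
Net surface drop = e − u = 2.02 km − 1.734 km = e (ρ_m − ρ_c)/ρ_m = 0.286 km.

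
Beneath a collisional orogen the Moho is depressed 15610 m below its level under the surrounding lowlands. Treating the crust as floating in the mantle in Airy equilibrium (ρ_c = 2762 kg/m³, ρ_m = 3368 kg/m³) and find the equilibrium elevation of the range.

Balancing pressure at the compensation depth: ρ_c h = (ρ_m − ρ_c) r.
h = r (ρ_m − ρ_c) / ρ_c = 15610 m × (3368 − 2762) / 2762 = 3420 m.

3420 m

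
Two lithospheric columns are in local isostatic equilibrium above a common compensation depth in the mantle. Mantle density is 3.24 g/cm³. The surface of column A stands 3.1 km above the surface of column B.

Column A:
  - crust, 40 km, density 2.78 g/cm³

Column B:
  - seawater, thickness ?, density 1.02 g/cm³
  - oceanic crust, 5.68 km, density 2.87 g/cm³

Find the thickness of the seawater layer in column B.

2.82 km

Take the compensation level at the base of the deeper column (depth z_c below the surface of column A) and equate Σ ρ_i t_i down to z_c; mantle fills any gap and the z_c terms cancel.
Column A: 40×2.78 + (z_c − 40)×3.24
Column B: 3.1×0 + x×1.02 + 5.68×2.87 + (z_c − 3.1 − 5.68 − x)×3.24
The z_c×3.24 term appears on both sides and cancels. Collect the known terms of each column as K = Σ(ρt)_known − 3.24 × (depth of known layers): K_A = 111.2 − 3.24×40 = −18.4; K_B = 16.3016 − 3.24×(3.1 + 5.68) = −12.1456.
Balance: K_A = K_B − x×(3.24 − 1.02), so x = (K_B − K_A)/(3.24 − 1.02) = 6.2544/2.22 = 2.82 km.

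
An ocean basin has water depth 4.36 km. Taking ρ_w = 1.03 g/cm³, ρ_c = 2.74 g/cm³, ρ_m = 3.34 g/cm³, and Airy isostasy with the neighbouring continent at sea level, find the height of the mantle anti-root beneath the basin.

12.4 km

By Archimedes' principle applied to the lithosphere: replacing crust with seawater at the top is compensated by replacing crust with mantle at the base: d (ρ_c − ρ_w) = a (ρ_m − ρ_c).
a = d (ρ_c − ρ_w)/(ρ_m − ρ_c) = 4.36 km × 1.71/0.6 = 12.4 km.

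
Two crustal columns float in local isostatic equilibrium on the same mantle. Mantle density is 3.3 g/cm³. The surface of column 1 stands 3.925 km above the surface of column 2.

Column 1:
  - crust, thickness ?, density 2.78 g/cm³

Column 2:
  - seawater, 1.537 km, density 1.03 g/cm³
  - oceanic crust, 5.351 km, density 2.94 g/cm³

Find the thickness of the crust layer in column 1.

Take the compensation level at the base of the deeper column (depth z_c below the surface of column 1) and equate Σ ρ_i t_i down to z_c; mantle fills any gap and the z_c terms cancel.
Column 1: x×2.78 + (z_c − 0 − x)×3.3
Column 2: 3.925×0 + 1.537×1.03 + 5.351×2.94 + (z_c − 3.925 − 6.888)×3.3
The z_c×3.3 term appears on both sides and cancels. Collect the known terms of each column as K = Σ(ρt)_known − 3.3 × (depth of known layers): K_1 = 0 − 3.3×0 = 0; K_2 = 17.31505 − 3.3×(3.925 + 6.888) = −18.36785.
Balance: K_1 − x×(3.3 − 2.78) = K_2, so x = (K_1 − K_2)/(3.3 − 2.78) = 18.3679/0.52 = 35.3 km.

35.3 km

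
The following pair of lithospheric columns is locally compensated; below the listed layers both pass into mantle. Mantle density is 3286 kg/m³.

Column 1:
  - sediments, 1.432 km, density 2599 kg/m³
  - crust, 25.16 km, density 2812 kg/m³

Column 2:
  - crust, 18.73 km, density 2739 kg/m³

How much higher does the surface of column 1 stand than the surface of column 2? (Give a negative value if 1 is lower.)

0.811 km

For any compensation level in the mantle, the mantle terms cancel and isostasy reduces to e = (Σt_1 − Σt_2) − (Σ(ρt)_1 − Σ(ρt)_2) / ρ_m.
Σt_1 = 26.592 km; Σt_2 = 18.73 km; Σ(ρt)_1 = 74471.688; Σ(ρt)_2 = 51301.47 (in km·kg/m³).
e = (26.592 − 18.73) − (74471.688 − 51301.47) / 3286 = 0.811 km.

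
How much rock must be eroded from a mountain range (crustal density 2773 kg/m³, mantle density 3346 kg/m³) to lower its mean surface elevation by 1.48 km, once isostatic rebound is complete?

8.64 km

Net drop Δ = e − u = e − e ρ_c/ρ_m = e (ρ_m − ρ_c)/ρ_m.
e = Δ ρ_m/(ρ_m − ρ_c) = 1.48 km × 3346/573 = 8.64 km.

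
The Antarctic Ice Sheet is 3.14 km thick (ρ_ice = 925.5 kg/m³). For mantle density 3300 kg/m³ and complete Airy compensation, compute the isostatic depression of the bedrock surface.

Balancing pressure at the compensation depth: the ice load ρ_ice t is balanced by mantle displaced below, ρ_m s.
s = t ρ_ice / ρ_m = 3.14 km × 925.5/3300 = 0.881 km.

0.881 km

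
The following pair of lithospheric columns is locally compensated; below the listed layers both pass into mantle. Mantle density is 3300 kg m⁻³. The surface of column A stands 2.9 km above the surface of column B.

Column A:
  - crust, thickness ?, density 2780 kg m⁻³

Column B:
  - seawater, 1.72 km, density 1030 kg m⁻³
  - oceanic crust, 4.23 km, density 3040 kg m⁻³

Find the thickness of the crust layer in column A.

28 km

Take the compensation level at the base of the deeper column (depth z_c below the surface of column A) and equate Σ ρ_i t_i down to z_c; mantle fills any gap and the z_c terms cancel.
Column A: x×2780 + (z_c − 0 − x)×3300
Column B: 2.9×0 + 1.72×1030 + 4.23×3040 + (z_c − 2.9 − 5.95)×3300
The z_c×3300 term appears on both sides and cancels. Collect the known terms of each column as K = Σ(ρt)_known − 3300 × (depth of known layers): K_A = 0 − 3300×0 = 0; K_B = 14630.8 − 3300×(2.9 + 5.95) = −14574.2.
Balance: K_A − x×(3300 − 2780) = K_B, so x = (K_A − K_B)/(3300 − 2780) = 14574.2/520 = 28 km.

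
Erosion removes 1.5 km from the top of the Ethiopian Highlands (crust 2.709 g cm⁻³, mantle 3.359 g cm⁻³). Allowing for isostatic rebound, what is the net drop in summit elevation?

0.29 km

Rebound u = e ρ_c/ρ_m = 1.5 km × 2.709/3.359 = 1.21 km.
Net surface drop = e − u = 1.5 km − 1.21 km = e (ρ_m − ρ_c)/ρ_m = 0.29 km.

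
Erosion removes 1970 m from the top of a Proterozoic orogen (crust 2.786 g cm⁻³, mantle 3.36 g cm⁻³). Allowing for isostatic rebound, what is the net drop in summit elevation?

Rebound u = e ρ_c/ρ_m = 1970 m × 2.786/3.36 = 1633 m.
Net surface drop = e − u = 1970 m − 1633 m = e (ρ_m − ρ_c)/ρ_m = 337 m.

337 m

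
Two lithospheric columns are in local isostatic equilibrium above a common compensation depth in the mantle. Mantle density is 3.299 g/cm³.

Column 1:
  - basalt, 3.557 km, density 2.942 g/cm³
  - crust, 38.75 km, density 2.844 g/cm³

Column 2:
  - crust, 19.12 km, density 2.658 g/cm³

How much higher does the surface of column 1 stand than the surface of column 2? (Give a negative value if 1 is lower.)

2.01 km

For any compensation level in the mantle, the mantle terms cancel and isostasy reduces to e = (Σt_1 − Σt_2) − (Σ(ρt)_1 − Σ(ρt)_2) / ρ_m.
Σt_1 = 42.307 km; Σt_2 = 19.12 km; Σ(ρt)_1 = 120.669694; Σ(ρt)_2 = 50.82096 (in km·g/cm³).
e = (42.307 − 19.12) − (120.669694 − 50.82096) / 3.299 = 2.01 km.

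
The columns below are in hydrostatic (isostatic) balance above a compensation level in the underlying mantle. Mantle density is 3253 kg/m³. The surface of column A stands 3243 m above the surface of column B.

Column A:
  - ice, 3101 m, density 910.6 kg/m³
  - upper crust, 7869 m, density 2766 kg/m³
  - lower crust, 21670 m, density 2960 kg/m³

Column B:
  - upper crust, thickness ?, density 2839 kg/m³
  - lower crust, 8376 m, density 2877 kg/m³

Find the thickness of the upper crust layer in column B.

Take the compensation level at the base of the deeper column (depth z_c below the surface of column A) and equate Σ ρ_i t_i down to z_c; mantle fills any gap and the z_c terms cancel.
Column A: 3101×910.6 + 7869×2766 + 21670×2960 + (z_c − 32640)×3253
Column B: 3243×0 + x×2839 + 8376×2877 + (z_c − 3243 − 8376 − x)×3253
The z_c×3253 term appears on both sides and cancels. Collect the known terms of each column as K = Σ(ρt)_known − 3253 × (depth of known layers): K_A = 88732624.6 − 3253×32640 = −17445295.4; K_B = 24097752 − 3253×(3243 + 8376) = −13698855.
Balance: K_A = K_B − x×(3253 − 2839), so x = (K_B − K_A)/(3253 − 2839) = 3746440/414 = 9050 m.

9050 m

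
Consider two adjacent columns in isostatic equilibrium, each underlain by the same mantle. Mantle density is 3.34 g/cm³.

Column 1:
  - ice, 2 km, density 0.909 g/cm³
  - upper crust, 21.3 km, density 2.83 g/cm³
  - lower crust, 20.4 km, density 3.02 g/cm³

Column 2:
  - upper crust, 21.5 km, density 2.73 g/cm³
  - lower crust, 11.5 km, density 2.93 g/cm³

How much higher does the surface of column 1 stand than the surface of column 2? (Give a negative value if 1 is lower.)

1.32 km

For any compensation level in the mantle, the mantle terms cancel and isostasy reduces to e = (Σt_1 − Σt_2) − (Σ(ρt)_1 − Σ(ρt)_2) / ρ_m.
Σt_1 = 43.7 km; Σt_2 = 33 km; Σ(ρt)_1 = 123.705; Σ(ρt)_2 = 92.39 (in km·g/cm³).
e = (43.7 − 33) − (123.705 − 92.39) / 3.34 = 1.32 km.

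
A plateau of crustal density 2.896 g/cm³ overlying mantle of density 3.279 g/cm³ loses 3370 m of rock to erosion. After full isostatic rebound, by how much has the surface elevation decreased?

394 m

Rebound u = e ρ_c/ρ_m = 3370 m × 2.896/3.279 = 2976 m.
Net surface drop = e − u = 3370 m − 2976 m = e (ρ_m − ρ_c)/ρ_m = 394 m.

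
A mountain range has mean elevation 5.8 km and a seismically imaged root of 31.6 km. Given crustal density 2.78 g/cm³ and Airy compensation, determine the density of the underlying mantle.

3.29 g/cm³

Airy balance: ρ_c h = (ρ_m − ρ_c) r → ρ_m = ρ_c (1 + h/r).
ρ_m = 2.78 × (1 + 5.8 km/31.6 km) = 3.29 g/cm³.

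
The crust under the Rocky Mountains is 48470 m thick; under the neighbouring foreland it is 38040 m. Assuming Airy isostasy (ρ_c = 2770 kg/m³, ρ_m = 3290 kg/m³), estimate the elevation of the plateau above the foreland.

1650 m

Excess crust Δ = 48470 m − 38040 m = 10430 m, split between elevation h and root r with h + r = Δ.
Airy balance ρ_c h = (ρ_m − ρ_c) r gives r = h ρ_c/(ρ_m − ρ_c), so h (1 + ρ_c/(ρ_m − ρ_c)) = Δ, i.e. h = Δ (ρ_m − ρ_c)/ρ_m.
h = 10430 m × 520/3290 = 1650 m.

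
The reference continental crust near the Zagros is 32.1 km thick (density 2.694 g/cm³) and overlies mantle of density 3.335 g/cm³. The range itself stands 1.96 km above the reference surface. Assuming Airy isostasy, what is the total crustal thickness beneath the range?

Root depth r = h ρ_c / (ρ_m − ρ_c) = 1.96 km × 2.694 / 0.641 = 8.238 km.
Total thickness = T + h + r = 32.1 km + 1.96 km + 8.238 km = 42.3 km.

42.3 km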